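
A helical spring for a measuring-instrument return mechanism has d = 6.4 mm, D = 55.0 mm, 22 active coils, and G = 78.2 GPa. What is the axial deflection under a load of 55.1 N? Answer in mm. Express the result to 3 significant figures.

12.3 mm

k = Gd⁴/(8D³N_a) = (78.2×10³)(6.4⁴)/(8·55.0³·22) = 4.4805 N/mm
δ = F/k = 55.1 / 4.4805 = 12.298 mm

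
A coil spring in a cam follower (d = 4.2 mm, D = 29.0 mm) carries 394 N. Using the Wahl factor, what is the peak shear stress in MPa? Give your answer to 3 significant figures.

Spring index C = D/d = 29.0/4.2 = 6.9048
K_W = (4C−1)/(4C−4) + 0.615/C = 26.619/23.619 + 0.0891 = 1.2161
τ₀ = 8FD/(πd³) = 8·394·29.0/(π·4.2³) = 91408/232.75 = 392.72 MPa
τ_max = K·τ₀ = 1.2161 × 392.72 = 477.58 MPa

478 MPa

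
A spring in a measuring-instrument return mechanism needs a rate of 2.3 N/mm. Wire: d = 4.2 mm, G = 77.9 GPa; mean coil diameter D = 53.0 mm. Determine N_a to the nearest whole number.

N_a = Gd⁴/(8D³k) = (77.9×10³ × 4.2⁴)/(8 × 53.0³ × 2.3)
    = 2.42401e+07 / 2.73934e+06 = 8.849 → 9 coils

9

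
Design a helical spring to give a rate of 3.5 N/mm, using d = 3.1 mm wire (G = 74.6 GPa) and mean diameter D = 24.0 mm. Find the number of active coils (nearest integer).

N_a = Gd⁴/(8D³k) = (74.6×10³ × 3.1⁴)/(8 × 24.0³ × 3.5)
    = 6.88947e+06 / 387072 = 17.8 → 18 coils

18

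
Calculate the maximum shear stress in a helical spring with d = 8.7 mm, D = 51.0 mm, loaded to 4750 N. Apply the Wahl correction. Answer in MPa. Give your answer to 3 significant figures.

Spring index C = D/d = 51.0/8.7 = 5.8621
K_W = (4C−1)/(4C−4) + 0.615/C = 22.448/19.448 + 0.1049 = 1.2592
τ₀ = 8FD/(πd³) = 8·4750·51.0/(π·8.7³) = 1.938e+06/2068.7 = 936.8 MPa
τ_max = K·τ₀ = 1.2592 × 936.8 = 1179.6 MPa

1180 MPa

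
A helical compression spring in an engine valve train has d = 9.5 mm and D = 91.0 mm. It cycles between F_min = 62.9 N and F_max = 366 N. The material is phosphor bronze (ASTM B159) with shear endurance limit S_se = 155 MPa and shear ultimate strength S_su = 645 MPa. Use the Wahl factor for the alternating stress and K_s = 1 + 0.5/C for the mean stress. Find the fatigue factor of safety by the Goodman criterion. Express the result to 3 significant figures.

2.51

C = D/d = 91.0/9.5 = 9.5789; K_W = (4C−1)/(4C−4)+0.615/C = 1.1516; K_s = 1+0.5/C = 1.0522
F_a = (F_max−F_min)/2 = 151.55 N; F_m = (F_max+F_min)/2 = 214.45 N
τ_a = K_W·8F_aD/(πd³) = 1.1516 × 40.961 = 47.171 MPa
τ_m = K_s·8F_mD/(πd³) = 1.0522 × 57.961 = 60.987 MPa
Goodman: 1/n_f = τ_a/S_se + τ_m/S_su = 47.171/155 + 60.987/645 = 0.30433 + 0.09455 = 0.39888
n_f = 1/0.39888 = 2.507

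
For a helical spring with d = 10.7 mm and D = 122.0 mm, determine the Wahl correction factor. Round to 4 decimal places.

C = D/d = 122.0/10.7 = 11.4019
K_W = (4C−1)/(4C−4) + 0.615/C = 44.607/41.607 + 0.0539 = 1.1260

1.1260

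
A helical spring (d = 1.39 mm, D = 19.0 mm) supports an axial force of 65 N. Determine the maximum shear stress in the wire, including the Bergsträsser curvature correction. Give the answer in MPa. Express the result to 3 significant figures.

1280 MPa

Spring index C = D/d = 19.0/1.39 = 13.6691
K_B = (4C+2)/(4C−3) = 56.676/51.676 = 1.0968
τ₀ = 8FD/(πd³) = 8·65·19.0/(π·1.39³) = 9880/8.4371 = 1171 MPa
τ_max = K·τ₀ = 1.0968 × 1171 = 1284.3 MPa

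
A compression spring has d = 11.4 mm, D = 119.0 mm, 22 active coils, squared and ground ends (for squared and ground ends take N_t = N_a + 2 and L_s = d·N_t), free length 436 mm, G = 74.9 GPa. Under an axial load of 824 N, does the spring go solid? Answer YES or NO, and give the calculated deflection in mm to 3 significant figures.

k = Gd⁴/(8D³N_a) = (74.9×10³)(11.4⁴)/(8·119.0³·22) = 4.2653 N/mm
N_t = 24; L_s = 11.4·24 = 273.6 mm; δ_solid = L₀ − L_s = 436 − 273.6 = 162.4 mm
δ = F/k = 824/4.2653 = 193.19 mm
δ ≥ δ_solid → spring goes solid

YES, δ = 193 mm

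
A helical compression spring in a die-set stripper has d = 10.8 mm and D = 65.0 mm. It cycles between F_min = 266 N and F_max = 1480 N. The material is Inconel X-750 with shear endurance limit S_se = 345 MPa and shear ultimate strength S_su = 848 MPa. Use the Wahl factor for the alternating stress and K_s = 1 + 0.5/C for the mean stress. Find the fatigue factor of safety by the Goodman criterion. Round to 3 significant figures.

2.29

C = D/d = 65.0/10.8 = 6.0185; K_W = (4C−1)/(4C−4)+0.615/C = 1.2516; K_s = 1+0.5/C = 1.0831
F_a = (F_max−F_min)/2 = 607 N; F_m = (F_max+F_min)/2 = 873 N
τ_a = K_W·8F_aD/(πd³) = 1.2516 × 79.757 = 99.827 MPa
τ_m = K_s·8F_mD/(πd³) = 1.0831 × 114.71 = 124.24 MPa
Goodman: 1/n_f = τ_a/S_se + τ_m/S_su = 99.827/345 + 124.24/848 = 0.28935 + 0.14651 = 0.43586
n_f = 1/0.43586 = 2.294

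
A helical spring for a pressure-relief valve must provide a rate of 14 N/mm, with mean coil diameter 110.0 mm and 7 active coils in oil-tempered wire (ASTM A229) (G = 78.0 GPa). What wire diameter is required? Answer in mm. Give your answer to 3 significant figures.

d = (8D³N_a·k / G)^(1/4) = (8·110.0³·7·14 / (78.0×10³))^0.25
  = (13378)^0.25 = 10.7547 mm

10.8 mm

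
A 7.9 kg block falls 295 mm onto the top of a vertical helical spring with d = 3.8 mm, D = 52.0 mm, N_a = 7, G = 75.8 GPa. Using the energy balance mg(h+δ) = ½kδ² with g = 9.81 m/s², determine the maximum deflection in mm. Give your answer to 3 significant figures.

k = Gd⁴/(8D³N_a) = (75.8×10³)(3.8⁴)/(8·52.0³·7) = 2.0073 N/mm
W = mg = 7.9 × 9.81 = 77.499 N
½kδ² − Wδ − Wh = 0 → δ = (W + √(W² + 2kWh))/k
δ = (77.499 + √(6006.1 + 91781.2))/2.0073 = (77.499 + 312.71)/2.0073 = 194.4 mm

194 mm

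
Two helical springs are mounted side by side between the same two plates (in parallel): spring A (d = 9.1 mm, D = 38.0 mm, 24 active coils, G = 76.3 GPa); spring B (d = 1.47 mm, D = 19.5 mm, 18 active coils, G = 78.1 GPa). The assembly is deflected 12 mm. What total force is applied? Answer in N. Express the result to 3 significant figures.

600 N

k_A = Gd⁴/(8D³N_a) = (76.3×10³)(9.1⁴)/(8·38.0³·24) = 49.664 N/mm
k_B = Gd⁴/(8D³N_a) = (78.1×10³)(1.47⁴)/(8·19.5³·18) = 0.34155 N/mm
Parallel: k_eq = 49.664 + 0.34155 = 50.005 N/mm
F = k_eq·δ = 50.005·12 = 600.06 N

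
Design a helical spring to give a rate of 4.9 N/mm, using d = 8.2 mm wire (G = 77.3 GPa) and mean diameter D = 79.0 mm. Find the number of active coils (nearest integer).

18

N_a = Gd⁴/(8D³k) = (77.3×10³ × 8.2⁴)/(8 × 79.0³ × 4.9)
    = 3.4949e+08 / 1.93271e+07 = 18.08 → 18 coils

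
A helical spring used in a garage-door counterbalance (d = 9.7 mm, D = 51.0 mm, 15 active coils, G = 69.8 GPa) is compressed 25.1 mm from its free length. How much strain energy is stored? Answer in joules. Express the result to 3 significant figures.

k = Gd⁴/(8D³N_a) = (69.8×10³)(9.7⁴)/(8·51.0³·15) = 38.82 N/mm
U = ½kδ² = 0.5 × 38.82 × 25.1² = 12228 N·mm = 12.228 J

12.2 J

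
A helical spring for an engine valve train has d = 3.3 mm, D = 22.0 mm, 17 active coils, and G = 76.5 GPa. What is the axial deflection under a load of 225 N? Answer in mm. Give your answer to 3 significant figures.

35.9 mm

k = Gd⁴/(8D³N_a) = (76.5×10³)(3.3⁴)/(8·22.0³·17) = 6.2648 N/mm
δ = F/k = 225 / 6.2648 = 35.915 mm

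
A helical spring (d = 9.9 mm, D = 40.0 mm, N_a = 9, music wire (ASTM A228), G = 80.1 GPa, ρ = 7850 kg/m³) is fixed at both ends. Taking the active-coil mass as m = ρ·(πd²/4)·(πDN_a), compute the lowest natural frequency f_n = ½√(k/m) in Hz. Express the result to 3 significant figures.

247 Hz

k = Gd⁴/(8D³N_a) = (80.1×10³)(9.9⁴)/(8·40.0³·9) = 166.98 N/mm = 1.6698e+05 N/m
Wire length L = πDN_a = π·40.0·9 = 1131 mm
m = ρ·(πd²/4)·L = 7850 × 76.977×10⁻⁶ m² × 1.131 m = 0.68341 kg
f_n = ½√(k/m) = 0.5·√(1.6698e+05/0.68341) = 0.5·√(2.4433e+05) = 247.15 Hz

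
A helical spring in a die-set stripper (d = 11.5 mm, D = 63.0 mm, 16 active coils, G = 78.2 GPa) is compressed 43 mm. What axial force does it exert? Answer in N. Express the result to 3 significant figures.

k = Gd⁴/(8D³N_a) = (78.2×10³)(11.5⁴)/(8·63.0³·16) = 42.733 N/mm
F = k·δ = 42.733 × 43 = 1837.5 N

1840 N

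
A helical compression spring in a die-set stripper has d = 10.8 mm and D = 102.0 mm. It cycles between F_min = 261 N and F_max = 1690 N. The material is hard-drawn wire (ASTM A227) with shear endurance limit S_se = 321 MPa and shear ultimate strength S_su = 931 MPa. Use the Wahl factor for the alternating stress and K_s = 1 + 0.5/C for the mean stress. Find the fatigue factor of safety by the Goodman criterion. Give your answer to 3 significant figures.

1.32

C = D/d = 102.0/10.8 = 9.4444; K_W = (4C−1)/(4C−4)+0.615/C = 1.1539; K_s = 1+0.5/C = 1.0529
F_a = (F_max−F_min)/2 = 714.5 N; F_m = (F_max+F_min)/2 = 975.5 N
τ_a = K_W·8F_aD/(πd³) = 1.1539 × 147.32 = 170 MPa
τ_m = K_s·8F_mD/(πd³) = 1.0529 × 201.14 = 211.79 MPa
Goodman: 1/n_f = τ_a/S_se + τ_m/S_su = 170/321 + 211.79/931 = 0.52960 + 0.22748 = 0.75708
n_f = 1/0.75708 = 1.321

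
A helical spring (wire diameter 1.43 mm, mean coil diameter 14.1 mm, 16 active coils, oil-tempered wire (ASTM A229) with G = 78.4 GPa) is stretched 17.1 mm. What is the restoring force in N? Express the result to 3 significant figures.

15.6 N

k = Gd⁴/(8D³N_a) = (78.4×10³)(1.43⁴)/(8·14.1³·16) = 0.91368 N/mm
F = k·δ = 0.91368 × 17.1 = 15.624 N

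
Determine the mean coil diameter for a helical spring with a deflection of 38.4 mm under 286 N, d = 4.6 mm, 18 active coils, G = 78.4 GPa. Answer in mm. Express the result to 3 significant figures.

32.0 mm

Required rate k = F/δ = 286/38.4 = 7.4479 N/mm
D = (Gd⁴/(8N_a·k))^(1/3) = (78.4×10³·4.6⁴/(8·18·7.4479))^(1/3)
  = (32730.3)^(1/3) = 31.9877 mm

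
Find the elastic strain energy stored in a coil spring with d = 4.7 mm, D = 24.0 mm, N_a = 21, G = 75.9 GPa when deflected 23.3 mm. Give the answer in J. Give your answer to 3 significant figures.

4.33 J

k = Gd⁴/(8D³N_a) = (75.9×10³)(4.7⁴)/(8·24.0³·21) = 15.947 N/mm
U = ½kδ² = 0.5 × 15.947 × 23.3² = 4328.8 N·mm = 4.3288 J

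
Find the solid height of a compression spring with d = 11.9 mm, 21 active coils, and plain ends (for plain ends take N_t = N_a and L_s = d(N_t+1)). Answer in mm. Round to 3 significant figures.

plain ends: N_t = N_a = 21
L_s = d·(N_t+1) = 11.9 × 22 = 261.8 mm

262 mm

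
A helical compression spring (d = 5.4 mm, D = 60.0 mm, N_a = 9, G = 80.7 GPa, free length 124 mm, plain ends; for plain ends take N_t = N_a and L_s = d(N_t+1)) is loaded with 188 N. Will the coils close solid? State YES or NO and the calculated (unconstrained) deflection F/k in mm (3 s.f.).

k = Gd⁴/(8D³N_a) = (80.7×10³)(5.4⁴)/(8·60.0³·9) = 4.4123 N/mm
N_t = 9; L_s = 5.4·10 = 54 mm; δ_solid = L₀ − L_s = 124 − 54 = 70 mm
δ = F/k = 188/4.4123 = 42.608 mm
δ < δ_solid → spring does not go solid

NO, δ = 42.6 mm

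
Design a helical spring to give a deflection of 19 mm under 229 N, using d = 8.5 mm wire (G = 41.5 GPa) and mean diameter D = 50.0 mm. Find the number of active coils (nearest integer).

Required rate k = F/δ = 229/19 = 12.053 N/mm
N_a = Gd⁴/(8D³k) = (41.5×10³ × 8.5⁴)/(8 × 50.0³ × 12.053)
    = 2.16633e+08 / 1.20526e+07 = 17.97 → 18 coils

18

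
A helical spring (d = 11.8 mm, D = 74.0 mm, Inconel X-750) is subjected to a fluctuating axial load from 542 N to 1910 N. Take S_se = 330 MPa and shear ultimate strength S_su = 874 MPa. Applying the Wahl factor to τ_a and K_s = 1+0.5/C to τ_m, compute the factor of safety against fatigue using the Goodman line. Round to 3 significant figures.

2.13

C = D/d = 74.0/11.8 = 6.2712; K_W = (4C−1)/(4C−4)+0.615/C = 1.2404; K_s = 1+0.5/C = 1.0797
F_a = (F_max−F_min)/2 = 684 N; F_m = (F_max+F_min)/2 = 1226 N
τ_a = K_W·8F_aD/(πd³) = 1.2404 × 78.448 = 97.303 MPa
τ_m = K_s·8F_mD/(πd³) = 1.0797 × 140.61 = 151.82 MPa
Goodman: 1/n_f = τ_a/S_se + τ_m/S_su = 97.303/330 + 151.82/874 = 0.29486 + 0.17371 = 0.46857
n_f = 1/0.46857 = 2.134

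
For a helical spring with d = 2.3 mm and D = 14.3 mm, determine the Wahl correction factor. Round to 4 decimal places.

1.2427

C = D/d = 14.3/2.3 = 6.2174
K_W = (4C−1)/(4C−4) + 0.615/C = 23.870/20.870 + 0.0989 = 1.2427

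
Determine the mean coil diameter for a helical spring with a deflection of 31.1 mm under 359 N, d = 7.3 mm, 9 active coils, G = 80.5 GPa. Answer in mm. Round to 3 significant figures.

Required rate k = F/δ = 359/31.1 = 11.543 N/mm
D = (Gd⁴/(8N_a·k))^(1/3) = (80.5×10³·7.3⁴/(8·9·11.543))^(1/3)
  = (275056)^(1/3) = 65.0340 mm

65.0 mm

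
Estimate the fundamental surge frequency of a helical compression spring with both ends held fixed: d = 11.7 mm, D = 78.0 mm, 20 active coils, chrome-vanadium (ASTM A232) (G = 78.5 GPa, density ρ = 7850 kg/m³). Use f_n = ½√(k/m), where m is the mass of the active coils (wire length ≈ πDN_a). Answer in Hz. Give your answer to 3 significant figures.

k = Gd⁴/(8D³N_a) = (78.5×10³)(11.7⁴)/(8·78.0³·20) = 19.374 N/mm = 19374 N/m
Wire length L = πDN_a = π·78.0·20 = 4900.9 mm
m = ρ·(πd²/4)·L = 7850 × 107.51×10⁻⁶ m² × 4.9009 m = 4.1362 kg
f_n = ½√(k/m) = 0.5·√(19374/4.1362) = 0.5·√(4683.9) = 34.219 Hz

34.2 Hz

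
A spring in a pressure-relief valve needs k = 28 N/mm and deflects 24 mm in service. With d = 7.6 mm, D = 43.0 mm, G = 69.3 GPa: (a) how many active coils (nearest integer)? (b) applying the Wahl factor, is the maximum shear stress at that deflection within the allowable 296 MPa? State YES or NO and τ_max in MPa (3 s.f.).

N_a = Gd⁴/(8D³k) = (69.3×10³)(7.6⁴)/(8·43.0³·28) = 12.98 → N_a = 13
Actual rate k = Gd⁴/(8D³·13) = 27.961 N/mm
Working load F = kδ = 27.961·24 = 671.06 N
C = 43.0/7.6 = 5.6579; K_W = (4C−1)/(4C−4)+0.615/C = 1.2697
τ_max = K_W·8FD/(πd³) = 1.2697·167.39 = 212.54 MPa
τ_max ≤ 296 MPa → acceptable

(a) 13 coils; (b) YES, τ_max = 213 MPa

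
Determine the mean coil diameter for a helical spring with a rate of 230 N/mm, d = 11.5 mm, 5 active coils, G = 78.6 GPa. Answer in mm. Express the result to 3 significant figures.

D = (Gd⁴/(8N_a·k))^(1/3) = (78.6×10³·11.5⁴/(8·5·230))^(1/3)
  = (149426)^(1/3) = 53.0651 mm

53.1 mm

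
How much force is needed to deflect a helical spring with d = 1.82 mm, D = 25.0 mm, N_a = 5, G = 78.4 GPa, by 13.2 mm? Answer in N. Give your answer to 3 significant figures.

k = Gd⁴/(8D³N_a) = (78.4×10³)(1.82⁴)/(8·25.0³·5) = 1.3763 N/mm
F = k·δ = 1.3763 × 13.2 = 18.168 N

18.2 N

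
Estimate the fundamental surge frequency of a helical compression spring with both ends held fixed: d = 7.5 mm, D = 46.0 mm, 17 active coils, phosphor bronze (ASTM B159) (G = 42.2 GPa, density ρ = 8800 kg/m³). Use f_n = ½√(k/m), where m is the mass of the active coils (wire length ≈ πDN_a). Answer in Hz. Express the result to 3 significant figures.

51.4 Hz

k = Gd⁴/(8D³N_a) = (42.2×10³)(7.5⁴)/(8·46.0³·17) = 10.087 N/mm = 10087 N/m
Wire length L = πDN_a = π·46.0·17 = 2456.7 mm
m = ρ·(πd²/4)·L = 8800 × 44.179×10⁻⁶ m² × 2.4567 m = 0.95511 kg
f_n = ½√(k/m) = 0.5·√(10087/0.95511) = 0.5·√(10561) = 51.383 Hz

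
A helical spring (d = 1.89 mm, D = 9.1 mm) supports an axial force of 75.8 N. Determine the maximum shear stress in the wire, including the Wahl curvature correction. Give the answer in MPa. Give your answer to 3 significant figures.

Spring index C = D/d = 9.1/1.89 = 4.8148
K_W = (4C−1)/(4C−4) + 0.615/C = 18.259/15.259 + 0.1277 = 1.3243
τ₀ = 8FD/(πd³) = 8·75.8·9.1/(π·1.89³) = 5518.24/21.21 = 260.17 MPa
τ_max = K·τ₀ = 1.3243 × 260.17 = 344.56 MPa

345 MPa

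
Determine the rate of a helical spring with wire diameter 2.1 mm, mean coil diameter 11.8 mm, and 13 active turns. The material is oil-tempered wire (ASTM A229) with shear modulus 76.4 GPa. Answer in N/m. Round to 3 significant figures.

8700 N/m

k = Gd⁴/(8D³N_a) = (76.4×10³ × 2.1⁴) / (8 × 11.8³ × 13)
  = 1.48583e+06 / 170875 = 8.6954 N/mm = 8695.4 N/m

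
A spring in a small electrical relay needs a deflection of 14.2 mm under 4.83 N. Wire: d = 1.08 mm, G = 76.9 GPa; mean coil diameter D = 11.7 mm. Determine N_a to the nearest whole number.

Required rate k = F/δ = 4.83/14.2 = 0.34014 N/mm
N_a = Gd⁴/(8D³k) = (76.9×10³ × 1.08⁴)/(8 × 11.7³ × 0.34014)
    = 104622 / 4358.19 = 24.01 → 24 coils

24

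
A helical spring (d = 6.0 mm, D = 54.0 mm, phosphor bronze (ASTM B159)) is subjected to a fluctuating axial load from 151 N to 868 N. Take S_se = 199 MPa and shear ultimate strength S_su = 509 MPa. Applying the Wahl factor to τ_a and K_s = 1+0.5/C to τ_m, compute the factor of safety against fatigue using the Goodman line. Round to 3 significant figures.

0.499

C = D/d = 54.0/6.0 = 9.0000; K_W = (4C−1)/(4C−4)+0.615/C = 1.1621; K_s = 1+0.5/C = 1.0556
F_a = (F_max−F_min)/2 = 358.5 N; F_m = (F_max+F_min)/2 = 509.5 N
τ_a = K_W·8F_aD/(πd³) = 1.1621 × 228.23 = 265.22 MPa
τ_m = K_s·8F_mD/(πd³) = 1.0556 × 324.36 = 342.38 MPa
Goodman: 1/n_f = τ_a/S_se + τ_m/S_su = 265.22/199 + 342.38/509 = 1.33276 + 0.67265 = 2.0054
n_f = 1/2.0054 = 0.4987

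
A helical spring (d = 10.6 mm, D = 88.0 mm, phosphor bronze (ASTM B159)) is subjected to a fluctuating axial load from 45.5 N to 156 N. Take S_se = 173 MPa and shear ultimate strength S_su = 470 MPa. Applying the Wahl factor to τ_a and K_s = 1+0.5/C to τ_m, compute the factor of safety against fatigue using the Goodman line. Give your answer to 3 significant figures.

8.81

C = D/d = 88.0/10.6 = 8.3019; K_W = (4C−1)/(4C−4)+0.615/C = 1.1768; K_s = 1+0.5/C = 1.0602
F_a = (F_max−F_min)/2 = 55.25 N; F_m = (F_max+F_min)/2 = 100.75 N
τ_a = K_W·8F_aD/(πd³) = 1.1768 × 10.395 = 12.233 MPa
τ_m = K_s·8F_mD/(πd³) = 1.0602 × 18.956 = 20.098 MPa
Goodman: 1/n_f = τ_a/S_se + τ_m/S_su = 12.233/173 + 20.098/470 = 0.07071 + 0.04276 = 0.11347
n_f = 1/0.11347 = 8.813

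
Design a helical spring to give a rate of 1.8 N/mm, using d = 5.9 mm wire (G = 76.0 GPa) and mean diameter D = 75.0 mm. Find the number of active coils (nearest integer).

N_a = Gd⁴/(8D³k) = (76.0×10³ × 5.9⁴)/(8 × 75.0³ × 1.8)
    = 9.20919e+07 / 6.075e+06 = 15.16 → 15 coils

15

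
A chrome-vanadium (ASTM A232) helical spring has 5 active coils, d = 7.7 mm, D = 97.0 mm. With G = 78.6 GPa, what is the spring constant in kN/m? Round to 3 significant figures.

k = Gd⁴/(8D³N_a) = (78.6×10³ × 7.7⁴) / (8 × 97.0³ × 5)
  = 2.76303e+08 / 3.65069e+07 = 7.5685 N/mm

7.57 kN/m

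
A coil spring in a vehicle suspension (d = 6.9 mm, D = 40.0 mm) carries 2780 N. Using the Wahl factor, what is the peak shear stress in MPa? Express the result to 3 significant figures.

Spring index C = D/d = 40.0/6.9 = 5.7971
K_W = (4C−1)/(4C−4) + 0.615/C = 22.188/19.188 + 0.1061 = 1.2624
τ₀ = 8FD/(πd³) = 8·2780·40.0/(π·6.9³) = 889600/1032 = 861.98 MPa
τ_max = K·τ₀ = 1.2624 × 861.98 = 1088.2 MPa

1090 MPa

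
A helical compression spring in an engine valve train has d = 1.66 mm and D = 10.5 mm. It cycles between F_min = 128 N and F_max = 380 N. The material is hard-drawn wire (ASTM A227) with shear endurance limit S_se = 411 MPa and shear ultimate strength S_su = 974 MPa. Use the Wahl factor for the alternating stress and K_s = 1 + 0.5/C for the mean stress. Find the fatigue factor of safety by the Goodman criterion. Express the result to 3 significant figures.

C = D/d = 10.5/1.66 = 6.3253; K_W = (4C−1)/(4C−4)+0.615/C = 1.2381; K_s = 1+0.5/C = 1.0790
F_a = (F_max−F_min)/2 = 126 N; F_m = (F_max+F_min)/2 = 254 N
τ_a = K_W·8F_aD/(πd³) = 1.2381 × 736.5 = 911.84 MPa
τ_m = K_s·8F_mD/(πd³) = 1.0790 × 1484.7 = 1602.1 MPa
Goodman: 1/n_f = τ_a/S_se + τ_m/S_su = 911.84/411 + 1602.1/974 = 2.21859 + 1.64483 = 3.8634
n_f = 1/3.8634 = 0.2588

0.259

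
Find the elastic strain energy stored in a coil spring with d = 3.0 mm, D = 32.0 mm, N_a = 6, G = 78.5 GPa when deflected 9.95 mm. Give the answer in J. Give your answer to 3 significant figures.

k = Gd⁴/(8D³N_a) = (78.5×10³)(3.0⁴)/(8·32.0³·6) = 4.0426 N/mm
U = ½kδ² = 0.5 × 4.0426 × 9.95² = 200.12 N·mm = 0.20012 J

0.200 J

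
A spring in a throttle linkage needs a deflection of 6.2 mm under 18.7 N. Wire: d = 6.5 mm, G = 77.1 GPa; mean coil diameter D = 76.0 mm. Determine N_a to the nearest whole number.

Required rate k = F/δ = 18.7/6.2 = 3.0161 N/mm
N_a = Gd⁴/(8D³k) = (77.1×10³ × 6.5⁴)/(8 × 76.0³ × 3.0161)
    = 1.37628e+08 / 1.05921e+07 = 12.99 → 13 coils

13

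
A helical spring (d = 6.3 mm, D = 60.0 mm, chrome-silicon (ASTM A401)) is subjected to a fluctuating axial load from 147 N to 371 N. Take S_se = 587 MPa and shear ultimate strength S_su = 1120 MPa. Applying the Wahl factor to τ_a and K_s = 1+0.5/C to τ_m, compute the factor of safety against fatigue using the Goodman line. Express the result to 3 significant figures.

C = D/d = 60.0/6.3 = 9.5238; K_W = (4C−1)/(4C−4)+0.615/C = 1.1526; K_s = 1+0.5/C = 1.0525
F_a = (F_max−F_min)/2 = 112 N; F_m = (F_max+F_min)/2 = 259 N
τ_a = K_W·8F_aD/(πd³) = 1.1526 × 68.436 = 78.877 MPa
τ_m = K_s·8F_mD/(πd³) = 1.0525 × 158.26 = 166.57 MPa
Goodman: 1/n_f = τ_a/S_se + τ_m/S_su = 78.877/587 + 166.57/1120 = 0.13437 + 0.14872 = 0.2831
n_f = 1/0.2831 = 3.532

3.53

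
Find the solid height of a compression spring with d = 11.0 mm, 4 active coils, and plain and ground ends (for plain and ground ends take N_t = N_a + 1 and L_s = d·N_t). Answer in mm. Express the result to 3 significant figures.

55.0 mm

plain and ground ends: N_t = N_a + 1 = 4 + 1 = 5
L_s = d·N_t = 11.0 × 5 = 55 mm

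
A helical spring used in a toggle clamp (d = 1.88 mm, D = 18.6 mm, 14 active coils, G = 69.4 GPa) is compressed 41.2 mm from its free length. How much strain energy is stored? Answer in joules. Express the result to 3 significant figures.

k = Gd⁴/(8D³N_a) = (69.4×10³)(1.88⁴)/(8·18.6³·14) = 1.2029 N/mm
U = ½kδ² = 0.5 × 1.2029 × 41.2² = 1020.9 N·mm = 1.0209 J

1.02 J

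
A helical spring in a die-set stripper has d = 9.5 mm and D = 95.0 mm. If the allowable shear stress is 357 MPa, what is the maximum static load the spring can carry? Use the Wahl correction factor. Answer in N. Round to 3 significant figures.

C = D/d = 95.0/9.5 = 10.0000
K_W = (4C−1)/(4C−4) + 0.615/C = 39.000/36.000 + 0.0615 = 1.1448
τ_max = K·8FD/(πd³) → F_max = τ_allow·πd³/(8DK)
F_max = 357·π·9.5³/(8·95.0·1.1448) = 9.6159e+05/870.07 = 1105.2 N

1110 N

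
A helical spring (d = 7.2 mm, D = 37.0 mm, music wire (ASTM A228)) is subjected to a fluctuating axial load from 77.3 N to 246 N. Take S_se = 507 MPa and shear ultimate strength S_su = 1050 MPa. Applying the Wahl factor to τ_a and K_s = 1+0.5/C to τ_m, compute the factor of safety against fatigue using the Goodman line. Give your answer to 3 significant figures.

C = D/d = 37.0/7.2 = 5.1389; K_W = (4C−1)/(4C−4)+0.615/C = 1.3009; K_s = 1+0.5/C = 1.0973
F_a = (F_max−F_min)/2 = 84.35 N; F_m = (F_max+F_min)/2 = 161.65 N
τ_a = K_W·8F_aD/(πd³) = 1.3009 × 21.293 = 27.699 MPa
τ_m = K_s·8F_mD/(πd³) = 1.0973 × 40.806 = 44.776 MPa
Goodman: 1/n_f = τ_a/S_se + τ_m/S_su = 27.699/507 + 44.776/1050 = 0.05463 + 0.04264 = 0.097277
n_f = 1/0.097277 = 10.28

10.3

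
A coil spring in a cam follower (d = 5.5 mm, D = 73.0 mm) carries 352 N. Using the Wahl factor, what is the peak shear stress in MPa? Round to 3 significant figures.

Spring index C = D/d = 73.0/5.5 = 13.2727
K_W = (4C−1)/(4C−4) + 0.615/C = 52.091/49.091 + 0.0463 = 1.1074
τ₀ = 8FD/(πd³) = 8·352·73.0/(π·5.5³) = 205568/522.68 = 393.29 MPa
τ_max = K·τ₀ = 1.1074 × 393.29 = 435.55 MPa

436 MPa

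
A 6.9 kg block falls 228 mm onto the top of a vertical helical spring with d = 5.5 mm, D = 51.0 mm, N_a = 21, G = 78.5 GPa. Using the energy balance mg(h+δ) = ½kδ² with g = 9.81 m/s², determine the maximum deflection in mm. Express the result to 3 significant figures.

121 mm

k = Gd⁴/(8D³N_a) = (78.5×10³)(5.5⁴)/(8·51.0³·21) = 3.2233 N/mm
W = mg = 6.9 × 9.81 = 67.689 N
½kδ² − Wδ − Wh = 0 → δ = (W + √(W² + 2kWh))/k
δ = (67.689 + √(4581.8 + 99490.9))/3.2233 = (67.689 + 322.6)/3.2233 = 121.08 mm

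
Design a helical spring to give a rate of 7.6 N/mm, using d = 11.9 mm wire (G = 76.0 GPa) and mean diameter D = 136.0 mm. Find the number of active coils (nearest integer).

10

N_a = Gd⁴/(8D³k) = (76.0×10³ × 11.9⁴)/(8 × 136.0³ × 7.6)
    = 1.52406e+09 / 1.5294e+08 = 9.965 → 10 coils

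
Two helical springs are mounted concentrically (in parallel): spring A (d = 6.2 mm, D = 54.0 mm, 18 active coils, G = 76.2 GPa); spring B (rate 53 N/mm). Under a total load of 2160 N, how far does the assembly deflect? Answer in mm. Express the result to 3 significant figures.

k_A = Gd⁴/(8D³N_a) = (76.2×10³)(6.2⁴)/(8·54.0³·18) = 4.9657 N/mm
Parallel: k_eq = 4.9657 + 53 = 57.966 N/mm
δ = F/k_eq = 2160/57.966 = 37.263 mm

37.3 mm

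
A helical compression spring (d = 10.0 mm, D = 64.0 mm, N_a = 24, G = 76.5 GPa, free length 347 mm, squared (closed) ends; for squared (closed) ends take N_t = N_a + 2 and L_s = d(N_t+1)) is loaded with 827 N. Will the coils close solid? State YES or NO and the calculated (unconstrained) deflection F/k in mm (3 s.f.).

NO, δ = 54.4 mm

k = Gd⁴/(8D³N_a) = (76.5×10³)(10.0⁴)/(8·64.0³·24) = 15.199 N/mm
N_t = 26; L_s = 10.0·27 = 270 mm; δ_solid = L₀ − L_s = 347 − 270 = 77 mm
δ = F/k = 827/15.199 = 54.411 mm
δ < δ_solid → spring does not go solid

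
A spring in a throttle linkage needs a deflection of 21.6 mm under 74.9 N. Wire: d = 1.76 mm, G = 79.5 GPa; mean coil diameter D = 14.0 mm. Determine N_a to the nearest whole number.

Required rate k = F/δ = 74.9/21.6 = 3.4676 N/mm
N_a = Gd⁴/(8D³k) = (79.5×10³ × 1.76⁴)/(8 × 14.0³ × 3.4676)
    = 762812 / 76120.6 = 10.02 → 10 coils

10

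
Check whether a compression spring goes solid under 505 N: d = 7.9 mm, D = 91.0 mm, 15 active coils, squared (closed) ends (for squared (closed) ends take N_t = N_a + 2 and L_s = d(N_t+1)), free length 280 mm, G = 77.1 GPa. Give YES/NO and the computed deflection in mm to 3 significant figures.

k = Gd⁴/(8D³N_a) = (77.1×10³)(7.9⁴)/(8·91.0³·15) = 3.3209 N/mm
N_t = 17; L_s = 7.9·18 = 142.2 mm; δ_solid = L₀ − L_s = 280 − 142.2 = 137.8 mm
δ = F/k = 505/3.3209 = 152.07 mm
δ ≥ δ_solid → spring goes solid

YES, δ = 152 mm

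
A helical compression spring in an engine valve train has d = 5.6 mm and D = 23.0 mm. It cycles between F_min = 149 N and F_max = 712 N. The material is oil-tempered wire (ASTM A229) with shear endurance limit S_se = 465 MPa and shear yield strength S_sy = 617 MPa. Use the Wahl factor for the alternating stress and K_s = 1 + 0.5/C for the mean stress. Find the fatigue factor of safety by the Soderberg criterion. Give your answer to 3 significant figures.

C = D/d = 23.0/5.6 = 4.1071; K_W = (4C−1)/(4C−4)+0.615/C = 1.3911; K_s = 1+0.5/C = 1.1217
F_a = (F_max−F_min)/2 = 281.5 N; F_m = (F_max+F_min)/2 = 430.5 N
τ_a = K_W·8F_aD/(πd³) = 1.3911 × 93.882 = 130.6 MPa
τ_m = K_s·8F_mD/(πd³) = 1.1217 × 143.57 = 161.05 MPa
Soderberg: 1/n_f = τ_a/S_se + τ_m/S_sy = 130.6/465 + 161.05/617 = 0.28086 + 0.26103 = 0.54189
n_f = 1/0.54189 = 1.845

1.85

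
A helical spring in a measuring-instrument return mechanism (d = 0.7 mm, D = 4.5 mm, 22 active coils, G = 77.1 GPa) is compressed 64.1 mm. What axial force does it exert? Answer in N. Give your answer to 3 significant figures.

k = Gd⁴/(8D³N_a) = (77.1×10³)(0.7⁴)/(8·4.5³·22) = 1.1542 N/mm
F = k·δ = 1.1542 × 64.1 = 73.987 N

74.0 N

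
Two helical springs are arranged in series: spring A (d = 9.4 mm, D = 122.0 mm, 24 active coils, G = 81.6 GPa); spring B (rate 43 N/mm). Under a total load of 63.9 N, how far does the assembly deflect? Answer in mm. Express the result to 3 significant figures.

k_A = Gd⁴/(8D³N_a) = (81.6×10³)(9.4⁴)/(8·122.0³·24) = 1.8273 N/mm
Series: 1/k_eq = 1/1.8273 + 1/43 = 0.5705; k_eq = 1.7529 N/mm
δ = F/k_eq = 63.9/1.7529 = 36.455 mm

36.5 mm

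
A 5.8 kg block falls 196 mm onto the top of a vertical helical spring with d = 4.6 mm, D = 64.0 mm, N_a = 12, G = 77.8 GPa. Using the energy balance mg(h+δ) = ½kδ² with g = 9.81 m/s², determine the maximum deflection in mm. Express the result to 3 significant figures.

k = Gd⁴/(8D³N_a) = (77.8×10³)(4.6⁴)/(8·64.0³·12) = 1.3842 N/mm
W = mg = 5.8 × 9.81 = 56.898 N
½kδ² − Wδ − Wh = 0 → δ = (W + √(W² + 2kWh))/k
δ = (56.898 + √(3237.4 + 30873.3))/1.3842 = (56.898 + 184.69)/1.3842 = 174.53 mm

175 mm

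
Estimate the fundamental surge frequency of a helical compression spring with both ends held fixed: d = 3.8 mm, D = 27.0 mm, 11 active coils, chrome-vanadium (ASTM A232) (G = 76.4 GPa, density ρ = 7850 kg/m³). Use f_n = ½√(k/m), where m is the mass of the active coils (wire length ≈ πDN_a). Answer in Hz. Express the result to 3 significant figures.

k = Gd⁴/(8D³N_a) = (76.4×10³)(3.8⁴)/(8·27.0³·11) = 9.1972 N/mm = 9197.2 N/m
Wire length L = πDN_a = π·27.0·11 = 933.05 mm
m = ρ·(πd²/4)·L = 7850 × 11.341×10⁻⁶ m² × 0.93305 m = 0.083068 kg
f_n = ½√(k/m) = 0.5·√(9197.2/0.083068) = 0.5·√(1.1072e+05) = 166.37 Hz

166 Hz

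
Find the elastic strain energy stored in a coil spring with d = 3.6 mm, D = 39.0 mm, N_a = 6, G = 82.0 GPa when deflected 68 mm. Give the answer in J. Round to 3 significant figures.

11.2 J

k = Gd⁴/(8D³N_a) = (82.0×10³)(3.6⁴)/(8·39.0³·6) = 4.8371 N/mm
U = ½kδ² = 0.5 × 4.8371 × 68² = 11183 N·mm = 11.183 J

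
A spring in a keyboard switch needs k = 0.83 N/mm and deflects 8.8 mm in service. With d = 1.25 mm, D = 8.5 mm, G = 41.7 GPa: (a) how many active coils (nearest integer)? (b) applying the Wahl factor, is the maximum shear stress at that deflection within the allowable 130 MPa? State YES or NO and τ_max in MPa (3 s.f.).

(a) 25 coils; (b) YES, τ_max = 98.6 MPa

N_a = Gd⁴/(8D³k) = (41.7×10³)(1.25⁴)/(8·8.5³·0.83) = 24.97 → N_a = 25
Actual rate k = Gd⁴/(8D³·25) = 0.82888 N/mm
Working load F = kδ = 0.82888·8.8 = 7.2941 N
C = 8.5/1.25 = 6.8000; K_W = (4C−1)/(4C−4)+0.615/C = 1.2198
τ_max = K_W·8FD/(πd³) = 1.2198·80.835 = 98.599 MPa
τ_max ≤ 130 MPa → acceptable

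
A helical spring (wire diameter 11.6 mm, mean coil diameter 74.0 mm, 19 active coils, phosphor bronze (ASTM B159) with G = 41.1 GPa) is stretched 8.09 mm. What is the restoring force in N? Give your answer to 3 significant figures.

97.7 N

k = Gd⁴/(8D³N_a) = (41.1×10³)(11.6⁴)/(8·74.0³·19) = 12.082 N/mm
F = k·δ = 12.082 × 8.09 = 97.743 N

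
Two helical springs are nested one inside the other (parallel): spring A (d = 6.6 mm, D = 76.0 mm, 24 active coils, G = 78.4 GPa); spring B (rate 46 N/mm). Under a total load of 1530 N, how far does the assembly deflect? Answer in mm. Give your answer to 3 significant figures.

k_A = Gd⁴/(8D³N_a) = (78.4×10³)(6.6⁴)/(8·76.0³·24) = 1.765 N/mm
Parallel: k_eq = 1.765 + 46 = 47.765 N/mm
δ = F/k_eq = 1530/47.765 = 32.032 mm

32.0 mm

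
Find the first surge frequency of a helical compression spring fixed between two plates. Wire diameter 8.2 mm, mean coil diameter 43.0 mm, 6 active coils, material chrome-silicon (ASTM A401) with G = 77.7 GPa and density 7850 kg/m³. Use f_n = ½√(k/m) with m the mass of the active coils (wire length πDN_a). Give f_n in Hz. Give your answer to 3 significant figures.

k = Gd⁴/(8D³N_a) = (77.7×10³)(8.2⁴)/(8·43.0³·6) = 92.051 N/mm = 92051 N/m
Wire length L = πDN_a = π·43.0·6 = 810.53 mm
m = ρ·(πd²/4)·L = 7850 × 52.81×10⁻⁶ m² × 0.81053 m = 0.33601 kg
f_n = ½√(k/m) = 0.5·√(92051/0.33601) = 0.5·√(2.7395e+05) = 261.7 Hz

262 Hz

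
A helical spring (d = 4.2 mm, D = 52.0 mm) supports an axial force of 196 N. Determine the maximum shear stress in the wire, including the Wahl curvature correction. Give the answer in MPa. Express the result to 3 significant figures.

391 MPa

Spring index C = D/d = 52.0/4.2 = 12.3810
K_W = (4C−1)/(4C−4) + 0.615/C = 48.524/45.524 + 0.0497 = 1.1156
τ₀ = 8FD/(πd³) = 8·196·52.0/(π·4.2³) = 81536/232.75 = 350.31 MPa
τ_max = K·τ₀ = 1.1156 × 350.31 = 390.8 MPa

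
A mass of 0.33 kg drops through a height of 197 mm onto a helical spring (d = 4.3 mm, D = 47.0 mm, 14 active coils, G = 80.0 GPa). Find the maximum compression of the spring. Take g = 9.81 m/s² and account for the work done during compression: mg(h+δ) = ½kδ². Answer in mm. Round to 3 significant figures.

k = Gd⁴/(8D³N_a) = (80.0×10³)(4.3⁴)/(8·47.0³·14) = 2.3521 N/mm
W = mg = 0.33 × 9.81 = 3.2373 N
½kδ² − Wδ − Wh = 0 → δ = (W + √(W² + 2kWh))/k
δ = (3.2373 + √(10.48 + 3000.07))/2.3521 = (3.2373 + 54.868)/2.3521 = 24.704 mm

24.7 mm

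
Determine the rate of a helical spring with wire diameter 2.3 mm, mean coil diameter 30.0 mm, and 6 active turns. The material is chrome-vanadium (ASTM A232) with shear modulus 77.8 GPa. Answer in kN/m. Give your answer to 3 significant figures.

k = Gd⁴/(8D³N_a) = (77.8×10³ × 2.3⁴) / (8 × 30.0³ × 6)
  = 2.17716e+06 / 1.296e+06 = 1.6799 N/mm

1.68 kN/m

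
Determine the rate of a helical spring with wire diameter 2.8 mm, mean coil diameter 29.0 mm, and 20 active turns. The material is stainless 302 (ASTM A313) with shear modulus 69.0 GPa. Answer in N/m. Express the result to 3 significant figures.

1090 N/m

k = Gd⁴/(8D³N_a) = (69.0×10³ × 2.8⁴) / (8 × 29.0³ × 20)
  = 4.24113e+06 / 3.90224e+06 = 1.0868 N/mm = 1086.8 N/m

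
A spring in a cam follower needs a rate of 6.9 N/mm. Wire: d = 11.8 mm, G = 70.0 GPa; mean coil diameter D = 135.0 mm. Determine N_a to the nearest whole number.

N_a = Gd⁴/(8D³k) = (70.0×10³ × 11.8⁴)/(8 × 135.0³ × 6.9)
    = 1.35714e+09 / 1.35813e+08 = 9.993 → 10 coils

10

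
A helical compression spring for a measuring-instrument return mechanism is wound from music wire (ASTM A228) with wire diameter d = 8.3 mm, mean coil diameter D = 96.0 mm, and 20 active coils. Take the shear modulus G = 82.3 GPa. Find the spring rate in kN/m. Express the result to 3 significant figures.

2.76 kN/m

k = Gd⁴/(8D³N_a) = (82.3×10³ × 8.3⁴) / (8 × 96.0³ × 20)
  = 3.90582e+08 / 1.41558e+08 = 2.7592 N/mm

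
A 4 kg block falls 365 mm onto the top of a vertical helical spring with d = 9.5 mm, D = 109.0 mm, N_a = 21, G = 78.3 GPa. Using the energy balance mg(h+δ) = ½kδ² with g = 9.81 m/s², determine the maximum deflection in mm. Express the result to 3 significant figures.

113 mm

k = Gd⁴/(8D³N_a) = (78.3×10³)(9.5⁴)/(8·109.0³·21) = 2.9313 N/mm
W = mg = 4 × 9.81 = 39.24 N
½kδ² − Wδ − Wh = 0 → δ = (W + √(W² + 2kWh))/k
δ = (39.24 + √(1539.8 + 83969.1))/2.9313 = (39.24 + 292.42)/2.9313 = 113.14 mm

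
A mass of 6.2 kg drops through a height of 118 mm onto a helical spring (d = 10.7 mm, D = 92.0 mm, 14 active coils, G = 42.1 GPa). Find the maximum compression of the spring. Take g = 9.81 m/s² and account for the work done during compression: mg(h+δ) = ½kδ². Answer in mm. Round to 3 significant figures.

k = Gd⁴/(8D³N_a) = (42.1×10³)(10.7⁴)/(8·92.0³·14) = 6.3276 N/mm
W = mg = 6.2 × 9.81 = 60.822 N
½kδ² − Wδ − Wh = 0 → δ = (W + √(W² + 2kWh))/k
δ = (60.822 + √(3699.3 + 90825.6))/6.3276 = (60.822 + 307.45)/6.3276 = 58.201 mm

58.2 mm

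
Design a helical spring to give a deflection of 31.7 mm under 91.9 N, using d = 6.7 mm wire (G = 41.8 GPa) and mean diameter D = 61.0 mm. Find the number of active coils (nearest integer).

Required rate k = F/δ = 91.9/31.7 = 2.8991 N/mm
N_a = Gd⁴/(8D³k) = (41.8×10³ × 6.7⁴)/(8 × 61.0³ × 2.8991)
    = 8.42317e+07 / 5.26424e+06 = 16 → 16 coils

16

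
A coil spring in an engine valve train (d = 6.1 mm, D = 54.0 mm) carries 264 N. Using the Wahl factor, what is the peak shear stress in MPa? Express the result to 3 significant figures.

186 MPa

Spring index C = D/d = 54.0/6.1 = 8.8525
K_W = (4C−1)/(4C−4) + 0.615/C = 34.410/31.410 + 0.0695 = 1.1650
τ₀ = 8FD/(πd³) = 8·264·54.0/(π·6.1³) = 114048/713.08 = 159.94 MPa
τ_max = K·τ₀ = 1.1650 × 159.94 = 186.32 MPa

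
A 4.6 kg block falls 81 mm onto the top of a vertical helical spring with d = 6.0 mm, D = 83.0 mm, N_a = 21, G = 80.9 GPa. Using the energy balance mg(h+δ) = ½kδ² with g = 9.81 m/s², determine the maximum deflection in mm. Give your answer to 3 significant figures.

k = Gd⁴/(8D³N_a) = (80.9×10³)(6.0⁴)/(8·83.0³·21) = 1.0915 N/mm
W = mg = 4.6 × 9.81 = 45.126 N
½kδ² − Wδ − Wh = 0 → δ = (W + √(W² + 2kWh))/k
δ = (45.126 + √(2036.4 + 7979.06))/1.0915 = (45.126 + 100.08)/1.0915 = 133.03 mm

133 mm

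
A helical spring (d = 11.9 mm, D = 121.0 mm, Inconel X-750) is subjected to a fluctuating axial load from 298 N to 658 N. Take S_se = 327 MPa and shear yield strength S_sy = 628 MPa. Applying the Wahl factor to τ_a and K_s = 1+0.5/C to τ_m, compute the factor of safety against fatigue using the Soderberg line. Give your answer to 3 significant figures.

C = D/d = 121.0/11.9 = 10.1681; K_W = (4C−1)/(4C−4)+0.615/C = 1.1423; K_s = 1+0.5/C = 1.0492
F_a = (F_max−F_min)/2 = 180 N; F_m = (F_max+F_min)/2 = 478 N
τ_a = K_W·8F_aD/(πd³) = 1.1423 × 32.912 = 37.595 MPa
τ_m = K_s·8F_mD/(πd³) = 1.0492 × 87.4 = 91.698 MPa
Soderberg: 1/n_f = τ_a/S_se + τ_m/S_sy = 37.595/327 + 91.698/628 = 0.11497 + 0.14602 = 0.26099
n_f = 1/0.26099 = 3.832

3.83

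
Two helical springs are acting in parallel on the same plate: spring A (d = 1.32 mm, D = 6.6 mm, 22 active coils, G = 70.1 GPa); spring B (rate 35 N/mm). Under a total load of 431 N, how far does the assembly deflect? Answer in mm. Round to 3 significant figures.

k_A = Gd⁴/(8D³N_a) = (70.1×10³)(1.32⁴)/(8·6.6³·22) = 4.206 N/mm
Parallel: k_eq = 4.206 + 35 = 39.206 N/mm
δ = F/k_eq = 431/39.206 = 10.993 mm

11.0 mm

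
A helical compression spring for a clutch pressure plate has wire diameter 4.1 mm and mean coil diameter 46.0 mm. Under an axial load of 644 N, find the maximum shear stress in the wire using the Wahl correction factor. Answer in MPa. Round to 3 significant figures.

Spring index C = D/d = 46.0/4.1 = 11.2195
K_W = (4C−1)/(4C−4) + 0.615/C = 43.878/40.878 + 0.0548 = 1.1282
τ₀ = 8FD/(πd³) = 8·644·46.0/(π·4.1³) = 236992/216.52 = 1094.5 MPa
τ_max = K·τ₀ = 1.1282 × 1094.5 = 1234.9 MPa

1230 MPa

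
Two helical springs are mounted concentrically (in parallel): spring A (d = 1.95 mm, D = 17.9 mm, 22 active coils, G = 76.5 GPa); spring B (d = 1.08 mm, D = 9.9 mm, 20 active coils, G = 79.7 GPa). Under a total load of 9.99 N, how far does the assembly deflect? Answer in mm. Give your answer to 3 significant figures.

k_A = Gd⁴/(8D³N_a) = (76.5×10³)(1.95⁴)/(8·17.9³·22) = 1.0958 N/mm
k_B = Gd⁴/(8D³N_a) = (79.7×10³)(1.08⁴)/(8·9.9³·20) = 0.69844 N/mm
Parallel: k_eq = 1.0958 + 0.69844 = 1.7942 N/mm
δ = F/k_eq = 9.99/1.7942 = 5.5678 mm

5.57 mm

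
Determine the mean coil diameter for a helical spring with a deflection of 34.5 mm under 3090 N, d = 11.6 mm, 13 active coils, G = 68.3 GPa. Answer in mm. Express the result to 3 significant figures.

51.0 mm

Required rate k = F/δ = 3090/34.5 = 89.565 N/mm
D = (Gd⁴/(8N_a·k))^(1/3) = (68.3×10³·11.6⁴/(8·13·89.565))^(1/3)
  = (132764)^(1/3) = 51.0145 mm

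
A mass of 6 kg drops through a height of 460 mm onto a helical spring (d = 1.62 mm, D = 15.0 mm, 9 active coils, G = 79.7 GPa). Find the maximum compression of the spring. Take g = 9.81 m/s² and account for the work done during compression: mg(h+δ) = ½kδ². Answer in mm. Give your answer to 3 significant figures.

k = Gd⁴/(8D³N_a) = (79.7×10³)(1.62⁴)/(8·15.0³·9) = 2.259 N/mm
W = mg = 6 × 9.81 = 58.86 N
½kδ² − Wδ − Wh = 0 → δ = (W + √(W² + 2kWh))/k
δ = (58.86 + √(3464.5 + 122326))/2.259 = (58.86 + 354.67)/2.259 = 183.06 mm

183 mm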